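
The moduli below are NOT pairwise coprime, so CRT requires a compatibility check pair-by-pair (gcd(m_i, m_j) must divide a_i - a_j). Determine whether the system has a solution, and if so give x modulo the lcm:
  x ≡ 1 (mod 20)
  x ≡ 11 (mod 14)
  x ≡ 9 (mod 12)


Moduli 20, 14, 12 are not pairwise coprime, so CRT works modulo lcm(m_i) when all pairwise compatibility conditions hold.
Pairwise compatibility: gcd(m_i, m_j) must divide a_i - a_j for every pair.
Merge one congruence at a time:
  Start: x ≡ 1 (mod 20).
  Combine with x ≡ 11 (mod 14): gcd(20, 14) = 2; 11 - 1 = 10, which IS divisible by 2, so compatible.
    Write x = 1 + 20·t and substitute into x ≡ 11 (mod 14): 20·t ≡ 11 − 1 = 10 (mod 14).
    Divide the congruence (and modulus) by g = 2: 10·t ≡ 5 (mod 7).
    Reduce coefficients mod 7: 3·t ≡ 5 (mod 7).
    The inverse of 3 mod 7 is 5 (since 3·5 = 15 = 2·7 + 1), so t ≡ 5·5 = 25 ≡ 4 (mod 7).
    Then x = 1 + 20·4 = 81, valid modulo lcm(20, 14) = 140: x ≡ 81 (mod 140).
  Combine with x ≡ 9 (mod 12): gcd(140, 12) = 4; 9 - 81 = -72, which IS divisible by 4, so compatible.
    Write x = 81 + 140·t and substitute into x ≡ 9 (mod 12): 140·t ≡ 9 − 81 = -72 (mod 12).
    Divide the congruence (and modulus) by g = 4: 35·t ≡ -18 (mod 3).
    Reduce coefficients mod 3: 2·t ≡ 0 (mod 3).
    The inverse of 2 mod 3 is 2 (since 2·2 = 4 = 1·3 + 1), so t ≡ 2·0 = 0 ≡ 0 (mod 3).
    Then x = 81 + 140·0 = 81, valid modulo lcm(140, 12) = 420: x ≡ 81 (mod 420).
Verify: 81 mod 20 = 1, 81 mod 14 = 11, 81 mod 12 = 9.

x ≡ 81 (mod 420).


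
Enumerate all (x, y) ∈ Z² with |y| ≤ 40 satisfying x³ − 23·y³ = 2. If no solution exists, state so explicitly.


The equation is x³ - 23y³ = 2. For fixed y, x³ = 23·y³ + 2, so a solution requires the RHS to be a perfect cube.
Strategy: iterate y from -40 to 40, compute RHS = 23·y³ + 2, and check whether it is a (positive or negative) perfect cube.
Check small values of y:
  y = 0: RHS = 2 is not a perfect cube.
  y = 1: RHS = 25 is not a perfect cube.
  y = -1: RHS = -21 is not a perfect cube.
  y = 2: RHS = 186 is not a perfect cube.
  y = -2: RHS = -182 is not a perfect cube.
  y = 3: RHS = 623 is not a perfect cube.
  y = -3: RHS = -619 is not a perfect cube.
Continuing the search up to |y| = 40 finds no solutions either.
No (x, y) in the scanned range satisfies the equation.

No integer solutions with |y| ≤ 40.


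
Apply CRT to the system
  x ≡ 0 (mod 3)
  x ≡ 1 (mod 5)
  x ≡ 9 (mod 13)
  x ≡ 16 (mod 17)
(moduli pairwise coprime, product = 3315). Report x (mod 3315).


Product of moduli M = 3 · 5 · 13 · 17 = 3315.
Merge one congruence at a time:
  Start: x ≡ 0 (mod 3).
  Combine with x ≡ 1 (mod 5); new modulus lcm = 15.
    Write x = 0 + 3·t and substitute into x ≡ 1 (mod 5): 3·t ≡ 1 − 0 = 1 (mod 5).
    The inverse of 3 mod 5 is 2 (since 3·2 = 6 = 1·5 + 1), so t ≡ 2·1 = 2 ≡ 2 (mod 5).
    Then x = 0 + 3·2 = 6, valid modulo lcm(3, 5) = 15: x ≡ 6 (mod 15).
  Combine with x ≡ 9 (mod 13); new modulus lcm = 195.
    Write x = 6 + 15·t and substitute into x ≡ 9 (mod 13): 15·t ≡ 9 − 6 = 3 (mod 13).
    Reduce coefficients mod 13: 2·t ≡ 3 (mod 13).
    The inverse of 2 mod 13 is 7 (since 2·7 = 14 = 1·13 + 1), so t ≡ 7·3 = 21 ≡ 8 (mod 13).
    Then x = 6 + 15·8 = 126, valid modulo lcm(15, 13) = 195: x ≡ 126 (mod 195).
  Combine with x ≡ 16 (mod 17); new modulus lcm = 3315.
    Write x = 126 + 195·t and substitute into x ≡ 16 (mod 17): 195·t ≡ 16 − 126 = -110 (mod 17).
    Reduce coefficients mod 17: 8·t ≡ 9 (mod 17).
    The inverse of 8 mod 17 is 15 (since 8·15 = 120 = 7·17 + 1), so t ≡ 15·9 = 135 ≡ 16 (mod 17).
    Then x = 126 + 195·16 = 3246, valid modulo lcm(195, 17) = 3315: x ≡ 3246 (mod 3315).
Verify against each original: 3246 mod 3 = 0, 3246 mod 5 = 1, 3246 mod 13 = 9, 3246 mod 17 = 16.

x ≡ 3246 (mod 3315).


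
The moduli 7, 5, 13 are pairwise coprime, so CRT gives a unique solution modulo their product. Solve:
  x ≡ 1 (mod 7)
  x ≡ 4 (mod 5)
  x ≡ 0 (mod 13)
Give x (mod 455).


Moduli 7, 5, 13 are pairwise coprime; by CRT there is a unique solution modulo M = 7 · 5 · 13 = 455.
Solve pairwise, accumulating the modulus:
  Start with x ≡ 1 (mod 7).
  Combine with x ≡ 4 (mod 5): since gcd(7, 5) = 1, we get a unique residue mod 35.
    Write x = 1 + 7·t and substitute into x ≡ 4 (mod 5): 7·t ≡ 4 − 1 = 3 (mod 5).
    Reduce coefficients mod 5: 2·t ≡ 3 (mod 5).
    The inverse of 2 mod 5 is 3 (since 2·3 = 6 = 1·5 + 1), so t ≡ 3·3 = 9 ≡ 4 (mod 5).
    Then x = 1 + 7·4 = 29, valid modulo lcm(7, 5) = 35: x ≡ 29 (mod 35).
  Combine with x ≡ 0 (mod 13): since gcd(35, 13) = 1, we get a unique residue mod 455.
    Write x = 29 + 35·t and substitute into x ≡ 0 (mod 13): 35·t ≡ 0 − 29 = -29 (mod 13).
    Reduce coefficients mod 13: 9·t ≡ 10 (mod 13).
    The inverse of 9 mod 13 is 3 (since 9·3 = 27 = 2·13 + 1), so t ≡ 3·10 = 30 ≡ 4 (mod 13).
    Then x = 29 + 35·4 = 169, valid modulo lcm(35, 13) = 455: x ≡ 169 (mod 455).
Verify: 169 mod 7 = 1 ✓, 169 mod 5 = 4 ✓, 169 mod 13 = 0 ✓.

x ≡ 169 (mod 455).


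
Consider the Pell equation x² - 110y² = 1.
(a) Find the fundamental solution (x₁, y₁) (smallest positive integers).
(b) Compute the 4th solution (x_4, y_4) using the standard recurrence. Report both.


Step 1: Find the fundamental solution (x₁, y₁) of x² - 110y² = 1.
  Expand √110 as a continued fraction. a₀ = ⌊√110⌋ = 10; iterate m_{k+1} = d_k·a_k − m_k, d_{k+1} = (110 − m_{k+1}²)/d_k, a_{k+1} = ⌊(a₀ + m_{k+1})/d_{k+1}⌋ (starting m₀ = 0, d₀ = 1), with convergents p_k = a_k·p_{k-1} + p_{k-2}, q_k = a_k·q_{k-1} + q_{k-2} (p₋₁ = 1, q₋₁ = 0):
  k = 0: a₀ = 10; p₀/q₀ = 10/1; p₀² − 110·q₀² = 100 − 110 = -10.
  k = 1: m = 10, d = 10, a = ⌊(10 + 10)/10⌋ = 2; p/q = (2·10 + 1)/(2·1 + 0) = 21/2; p² − 110·q² = 441 − 440 = 1.
  The first convergent with p² − 110·q² = 1 gives the fundamental solution (x₁, y₁) = (21, 2).
Step 2: Apply the recurrence (x_{n+1}, y_{n+1}) = (x₁x_n + 110y₁y_n, x₁y_n + y₁x_n) repeatedly.
  From (x_1, y_1) = (21, 2): x_2 = 21·21 + 110·2·2 = 881; y_2 = 21·2 + 2·21 = 84.
  From (x_2, y_2) = (881, 84): x_3 = 21·881 + 110·2·84 = 36981; y_3 = 21·84 + 2·881 = 3526.
  From (x_3, y_3) = (36981, 3526): x_4 = 21·36981 + 110·2·3526 = 1552321; y_4 = 21·3526 + 2·36981 = 148008.
Step 3: Verify x_4² - 110·y_4² = 2409700487041 - 2409700487040 = 1 (should be 1). ✓

(x_1, y_1) = (21, 2); (x_4, y_4) = (1552321, 148008).


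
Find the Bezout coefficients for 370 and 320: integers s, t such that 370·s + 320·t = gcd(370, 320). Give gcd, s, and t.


Euclidean algorithm on (370, 320) — divide until remainder is 0:
  370 = 1 · 320 + 50
  320 = 6 · 50 + 20
  50 = 2 · 20 + 10
  20 = 2 · 10 + 0
gcd(370, 320) = 10.
Track Bezout coefficients alongside the remainders: start with r₀ = 370 = a·1 + b·0 (s = 1, t = 0) and r₁ = 320 = a·0 + b·1 (s = 0, t = 1); each new remainder r_{k+1} = r_{k-1} − q_k·r_k inherits s_{k+1} = s_{k-1} − q_k·s_k, t_{k+1} = t_{k-1} − q_k·t_k, so r_k = a·s_k + b·t_k at every step:
  q = 1: r = 50, s = 1 − 1·0 = 1, t = 0 − 1·1 = -1  (check: 370·1 + 320·(-1) = 50)
  q = 6: r = 20, s = 0 − 6·1 = -6, t = 1 − 6·(-1) = 7  (check: 370·(-6) + 320·7 = 20)
  q = 2: r = 10, s = 1 − 2·(-6) = 13, t = -1 − 2·7 = -15  (check: 370·13 + 320·(-15) = 10)
The row with r = 10 (the gcd) gives the Bezout coefficients s = 13, t = -15.
Result: 370 · (13) + 320 · (-15) = 10.

gcd(370, 320) = 10; s = 13, t = -15 (check: 370·13 + 320·(-15) = 10).


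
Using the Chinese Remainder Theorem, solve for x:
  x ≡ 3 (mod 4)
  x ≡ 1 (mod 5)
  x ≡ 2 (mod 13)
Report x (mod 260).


Moduli 4, 5, 13 are pairwise coprime; by CRT there is a unique solution modulo M = 4 · 5 · 13 = 260.
Solve pairwise, accumulating the modulus:
  Start with x ≡ 3 (mod 4).
  Combine with x ≡ 1 (mod 5): since gcd(4, 5) = 1, we get a unique residue mod 20.
    Write x = 3 + 4·t and substitute into x ≡ 1 (mod 5): 4·t ≡ 1 − 3 = -2 (mod 5).
    Reduce coefficients mod 5: 4·t ≡ 3 (mod 5).
    The inverse of 4 mod 5 is 4 (since 4·4 = 16 = 3·5 + 1), so t ≡ 4·3 = 12 ≡ 2 (mod 5).
    Then x = 3 + 4·2 = 11, valid modulo lcm(4, 5) = 20: x ≡ 11 (mod 20).
  Combine with x ≡ 2 (mod 13): since gcd(20, 13) = 1, we get a unique residue mod 260.
    Write x = 11 + 20·t and substitute into x ≡ 2 (mod 13): 20·t ≡ 2 − 11 = -9 (mod 13).
    Reduce coefficients mod 13: 7·t ≡ 4 (mod 13).
    The inverse of 7 mod 13 is 2 (since 7·2 = 14 = 1·13 + 1), so t ≡ 2·4 = 8 ≡ 8 (mod 13).
    Then x = 11 + 20·8 = 171, valid modulo lcm(20, 13) = 260: x ≡ 171 (mod 260).
Verify: 171 mod 4 = 3 ✓, 171 mod 5 = 1 ✓, 171 mod 13 = 2 ✓.

x ≡ 171 (mod 260).


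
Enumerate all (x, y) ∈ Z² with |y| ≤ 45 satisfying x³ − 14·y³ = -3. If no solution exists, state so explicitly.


The equation is x³ - 14y³ = -3. For fixed y, x³ = 14·y³ − 3, so a solution requires the RHS to be a perfect cube.
Strategy: iterate y from -45 to 45, compute RHS = 14·y³ − 3, and check whether it is a (positive or negative) perfect cube.
Check small values of y:
  y = 0: RHS = -3 is not a perfect cube.
  y = 1: RHS = 11 is not a perfect cube.
  y = -1: RHS = -17 is not a perfect cube.
  y = 2: RHS = 109 is not a perfect cube.
  y = -2: RHS = -115 is not a perfect cube.
  y = 3: RHS = 375 is not a perfect cube.
  y = -3: RHS = -381 is not a perfect cube.
Continuing the search up to |y| = 45 finds no solutions either.
No (x, y) in the scanned range satisfies the equation.

No integer solutions with |y| ≤ 45.


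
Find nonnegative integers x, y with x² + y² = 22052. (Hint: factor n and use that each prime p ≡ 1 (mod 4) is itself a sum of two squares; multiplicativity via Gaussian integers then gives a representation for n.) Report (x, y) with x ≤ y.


Step 1: Factor n = 22052 = 2^2 · 37 · 149.
Step 2: Check the mod-4 condition on each prime factor: 2 = 2 (special); 37 ≡ 1 (mod 4), exponent 1; 149 ≡ 1 (mod 4), exponent 1.
All primes ≡ 3 (mod 4) appear to even exponent (or don't appear), so by the two-squares theorem n IS expressible as a sum of two squares.
Step 3: Build a representation. Group n = k² · m with k = 2 and m = 37 · 149 = 5513 (a product of primes ≡ 1 (mod 4)); a representation of m scales to one of n via (k·x)² + (k·y)² = k²(x² + y²). Each prime p ≡ 1 (mod 4) is itself a sum of two squares; find a² by testing p − a² for a perfect square:
  37: 37 − 1² = 36 = 6² ⇒ 37 = 1² + 6².
  149: 149 − 1² = 148, 149 − 2² = 145, 149 − 3² = 140, 149 − 4² = 133, 149 − 5² = 124, 149 − 6² = 113, 149 − 7² = 100 = 10² ⇒ 149 = 7² + 10².
  Combine using the Brahmagupta–Fibonacci identity (a² + b²)(c² + d²) = (ac − bd)² + (ad + bc)² = (ac + bd)² + (ad − bc)²:
  37 · 149 = 5513: from (1² + 6²)(7² + 10²), take (1·7 − 6·10, 1·10 + 6·7) = (7 − 60, 10 + 42) = (-53, 52); dropping signs (only squares matter) gives (53, 52); check 53² + 52² = 2809 + 2704 = 5513 ✓.
  Scale by k = 2: (2·53, 2·52) = (106, 104).
Step 4: Order so x ≤ y and verify: 104² + 106² = 10816 + 11236 = 22052 = n. ✓

n = 22052 = 104² + 106² (one valid representation with x ≤ y).


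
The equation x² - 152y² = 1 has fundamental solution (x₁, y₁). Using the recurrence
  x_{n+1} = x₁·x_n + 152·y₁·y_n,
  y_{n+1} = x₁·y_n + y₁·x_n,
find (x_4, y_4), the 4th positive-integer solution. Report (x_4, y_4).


Step 1: Find the fundamental solution (x₁, y₁) of x² - 152y² = 1.
  Expand √152 as a continued fraction. a₀ = ⌊√152⌋ = 12; iterate m_{k+1} = d_k·a_k − m_k, d_{k+1} = (152 − m_{k+1}²)/d_k, a_{k+1} = ⌊(a₀ + m_{k+1})/d_{k+1}⌋ (starting m₀ = 0, d₀ = 1), with convergents p_k = a_k·p_{k-1} + p_{k-2}, q_k = a_k·q_{k-1} + q_{k-2} (p₋₁ = 1, q₋₁ = 0):
  k = 0: a₀ = 12; p₀/q₀ = 12/1; p₀² − 152·q₀² = 144 − 152 = -8.
  k = 1: m = 12, d = 8, a = ⌊(12 + 12)/8⌋ = 3; p/q = (3·12 + 1)/(3·1 + 0) = 37/3; p² − 152·q² = 1369 − 1368 = 1.
  The first convergent with p² − 152·q² = 1 gives the fundamental solution (x₁, y₁) = (37, 3).
Step 2: Apply the recurrence (x_{n+1}, y_{n+1}) = (x₁x_n + 152y₁y_n, x₁y_n + y₁x_n) repeatedly.
  From (x_1, y_1) = (37, 3): x_2 = 37·37 + 152·3·3 = 2737; y_2 = 37·3 + 3·37 = 222.
  From (x_2, y_2) = (2737, 222): x_3 = 37·2737 + 152·3·222 = 202501; y_3 = 37·222 + 3·2737 = 16425.
  From (x_3, y_3) = (202501, 16425): x_4 = 37·202501 + 152·3·16425 = 14982337; y_4 = 37·16425 + 3·202501 = 1215228.
Step 3: Verify x_4² - 152·y_4² = 224470421981569 - 224470421981568 = 1 (should be 1). ✓

(x_1, y_1) = (37, 3); (x_4, y_4) = (14982337, 1215228).


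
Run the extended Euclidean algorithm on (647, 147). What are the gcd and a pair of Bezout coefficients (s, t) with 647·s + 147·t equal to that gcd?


Euclidean algorithm on (647, 147) — divide until remainder is 0:
  647 = 4 · 147 + 59
  147 = 2 · 59 + 29
  59 = 2 · 29 + 1
  29 = 29 · 1 + 0
gcd(647, 147) = 1.
Track Bezout coefficients alongside the remainders: start with r₀ = 647 = a·1 + b·0 (s = 1, t = 0) and r₁ = 147 = a·0 + b·1 (s = 0, t = 1); each new remainder r_{k+1} = r_{k-1} − q_k·r_k inherits s_{k+1} = s_{k-1} − q_k·s_k, t_{k+1} = t_{k-1} − q_k·t_k, so r_k = a·s_k + b·t_k at every step:
  q = 4: r = 59, s = 1 − 4·0 = 1, t = 0 − 4·1 = -4  (check: 647·1 + 147·(-4) = 59)
  q = 2: r = 29, s = 0 − 2·1 = -2, t = 1 − 2·(-4) = 9  (check: 647·(-2) + 147·9 = 29)
  q = 2: r = 1, s = 1 − 2·(-2) = 5, t = -4 − 2·9 = -22  (check: 647·5 + 147·(-22) = 1)
The row with r = 1 (the gcd) gives the Bezout coefficients s = 5, t = -22.
Result: 647 · (5) + 147 · (-22) = 1.

gcd(647, 147) = 1; s = 5, t = -22 (check: 647·5 + 147·(-22) = 1).


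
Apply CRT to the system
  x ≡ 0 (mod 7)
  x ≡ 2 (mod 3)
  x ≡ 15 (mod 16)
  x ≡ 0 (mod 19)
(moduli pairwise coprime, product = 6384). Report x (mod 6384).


Product of moduli M = 7 · 3 · 16 · 19 = 6384.
Merge one congruence at a time:
  Start: x ≡ 0 (mod 7).
  Combine with x ≡ 2 (mod 3); new modulus lcm = 21.
    Write x = 0 + 7·t and substitute into x ≡ 2 (mod 3): 7·t ≡ 2 − 0 = 2 (mod 3).
    Reduce coefficients mod 3: 1·t ≡ 2 (mod 3).
    So t ≡ 2 (mod 3).
    Then x = 0 + 7·2 = 14, valid modulo lcm(7, 3) = 21: x ≡ 14 (mod 21).
  Combine with x ≡ 15 (mod 16); new modulus lcm = 336.
    Write x = 14 + 21·t and substitute into x ≡ 15 (mod 16): 21·t ≡ 15 − 14 = 1 (mod 16).
    Reduce coefficients mod 16: 5·t ≡ 1 (mod 16).
    The inverse of 5 mod 16 is 13 (since 5·13 = 65 = 4·16 + 1), so t ≡ 13·1 = 13 ≡ 13 (mod 16).
    Then x = 14 + 21·13 = 287, valid modulo lcm(21, 16) = 336: x ≡ 287 (mod 336).
  Combine with x ≡ 0 (mod 19); new modulus lcm = 6384.
    Write x = 287 + 336·t and substitute into x ≡ 0 (mod 19): 336·t ≡ 0 − 287 = -287 (mod 19).
    Reduce coefficients mod 19: 13·t ≡ 17 (mod 19).
    The inverse of 13 mod 19 is 3 (since 13·3 = 39 = 2·19 + 1), so t ≡ 3·17 = 51 ≡ 13 (mod 19).
    Then x = 287 + 336·13 = 4655, valid modulo lcm(336, 19) = 6384: x ≡ 4655 (mod 6384).
Verify against each original: 4655 mod 7 = 0, 4655 mod 3 = 2, 4655 mod 16 = 15, 4655 mod 19 = 0.

x ≡ 4655 (mod 6384).


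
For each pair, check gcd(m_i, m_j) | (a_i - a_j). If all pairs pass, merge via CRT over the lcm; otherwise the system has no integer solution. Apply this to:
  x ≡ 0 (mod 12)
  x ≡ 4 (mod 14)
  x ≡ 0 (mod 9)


Moduli 12, 14, 9 are not pairwise coprime, so CRT works modulo lcm(m_i) when all pairwise compatibility conditions hold.
Pairwise compatibility: gcd(m_i, m_j) must divide a_i - a_j for every pair.
Merge one congruence at a time:
  Start: x ≡ 0 (mod 12).
  Combine with x ≡ 4 (mod 14): gcd(12, 14) = 2; 4 - 0 = 4, which IS divisible by 2, so compatible.
    Write x = 0 + 12·t and substitute into x ≡ 4 (mod 14): 12·t ≡ 4 − 0 = 4 (mod 14).
    Divide the congruence (and modulus) by g = 2: 6·t ≡ 2 (mod 7).
    The inverse of 6 mod 7 is 6 (since 6·6 = 36 = 5·7 + 1), so t ≡ 6·2 = 12 ≡ 5 (mod 7).
    Then x = 0 + 12·5 = 60, valid modulo lcm(12, 14) = 84: x ≡ 60 (mod 84).
  Combine with x ≡ 0 (mod 9): gcd(84, 9) = 3; 0 - 60 = -60, which IS divisible by 3, so compatible.
    Write x = 60 + 84·t and substitute into x ≡ 0 (mod 9): 84·t ≡ 0 − 60 = -60 (mod 9).
    Divide the congruence (and modulus) by g = 3: 28·t ≡ -20 (mod 3).
    Reduce coefficients mod 3: 1·t ≡ 1 (mod 3).
    So t ≡ 1 (mod 3).
    Then x = 60 + 84·1 = 144, valid modulo lcm(84, 9) = 252: x ≡ 144 (mod 252).
Verify: 144 mod 12 = 0, 144 mod 14 = 4, 144 mod 9 = 0.

x ≡ 144 (mod 252).


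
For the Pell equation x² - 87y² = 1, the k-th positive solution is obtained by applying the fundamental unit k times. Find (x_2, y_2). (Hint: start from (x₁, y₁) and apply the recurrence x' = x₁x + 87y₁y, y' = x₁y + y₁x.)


Step 1: Find the fundamental solution (x₁, y₁) of x² - 87y² = 1.
  Expand √87 as a continued fraction. a₀ = ⌊√87⌋ = 9; iterate m_{k+1} = d_k·a_k − m_k, d_{k+1} = (87 − m_{k+1}²)/d_k, a_{k+1} = ⌊(a₀ + m_{k+1})/d_{k+1}⌋ (starting m₀ = 0, d₀ = 1), with convergents p_k = a_k·p_{k-1} + p_{k-2}, q_k = a_k·q_{k-1} + q_{k-2} (p₋₁ = 1, q₋₁ = 0):
  k = 0: a₀ = 9; p₀/q₀ = 9/1; p₀² − 87·q₀² = 81 − 87 = -6.
  k = 1: m = 9, d = 6, a = ⌊(9 + 9)/6⌋ = 3; p/q = (3·9 + 1)/(3·1 + 0) = 28/3; p² − 87·q² = 784 − 783 = 1.
  The first convergent with p² − 87·q² = 1 gives the fundamental solution (x₁, y₁) = (28, 3).
Step 2: Apply the recurrence (x_{n+1}, y_{n+1}) = (x₁x_n + 87y₁y_n, x₁y_n + y₁x_n) repeatedly.
  From (x_1, y_1) = (28, 3): x_2 = 28·28 + 87·3·3 = 1567; y_2 = 28·3 + 3·28 = 168.
Step 3: Verify x_2² - 87·y_2² = 2455489 - 2455488 = 1 (should be 1). ✓

(x_1, y_1) = (28, 3); (x_2, y_2) = (1567, 168).


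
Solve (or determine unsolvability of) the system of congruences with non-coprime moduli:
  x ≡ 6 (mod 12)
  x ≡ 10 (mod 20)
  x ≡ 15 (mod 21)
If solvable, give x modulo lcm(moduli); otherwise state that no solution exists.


Moduli 12, 20, 21 are not pairwise coprime, so CRT works modulo lcm(m_i) when all pairwise compatibility conditions hold.
Pairwise compatibility: gcd(m_i, m_j) must divide a_i - a_j for every pair.
Merge one congruence at a time:
  Start: x ≡ 6 (mod 12).
  Combine with x ≡ 10 (mod 20): gcd(12, 20) = 4; 10 - 6 = 4, which IS divisible by 4, so compatible.
    Write x = 6 + 12·t and substitute into x ≡ 10 (mod 20): 12·t ≡ 10 − 6 = 4 (mod 20).
    Divide the congruence (and modulus) by g = 4: 3·t ≡ 1 (mod 5).
    The inverse of 3 mod 5 is 2 (since 3·2 = 6 = 1·5 + 1), so t ≡ 2·1 = 2 ≡ 2 (mod 5).
    Then x = 6 + 12·2 = 30, valid modulo lcm(12, 20) = 60: x ≡ 30 (mod 60).
  Combine with x ≡ 15 (mod 21): gcd(60, 21) = 3; 15 - 30 = -15, which IS divisible by 3, so compatible.
    Write x = 30 + 60·t and substitute into x ≡ 15 (mod 21): 60·t ≡ 15 − 30 = -15 (mod 21).
    Divide the congruence (and modulus) by g = 3: 20·t ≡ -5 (mod 7).
    Reduce coefficients mod 7: 6·t ≡ 2 (mod 7).
    The inverse of 6 mod 7 is 6 (since 6·6 = 36 = 5·7 + 1), so t ≡ 6·2 = 12 ≡ 5 (mod 7).
    Then x = 30 + 60·5 = 330, valid modulo lcm(60, 21) = 420: x ≡ 330 (mod 420).
Verify: 330 mod 12 = 6, 330 mod 20 = 10, 330 mod 21 = 15.

x ≡ 330 (mod 420).


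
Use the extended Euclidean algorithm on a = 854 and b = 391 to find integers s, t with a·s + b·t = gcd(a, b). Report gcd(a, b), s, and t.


Euclidean algorithm on (854, 391) — divide until remainder is 0:
  854 = 2 · 391 + 72
  391 = 5 · 72 + 31
  72 = 2 · 31 + 10
  31 = 3 · 10 + 1
  10 = 10 · 1 + 0
gcd(854, 391) = 1.
Track Bezout coefficients alongside the remainders: start with r₀ = 854 = a·1 + b·0 (s = 1, t = 0) and r₁ = 391 = a·0 + b·1 (s = 0, t = 1); each new remainder r_{k+1} = r_{k-1} − q_k·r_k inherits s_{k+1} = s_{k-1} − q_k·s_k, t_{k+1} = t_{k-1} − q_k·t_k, so r_k = a·s_k + b·t_k at every step:
  q = 2: r = 72, s = 1 − 2·0 = 1, t = 0 − 2·1 = -2  (check: 854·1 + 391·(-2) = 72)
  q = 5: r = 31, s = 0 − 5·1 = -5, t = 1 − 5·(-2) = 11  (check: 854·(-5) + 391·11 = 31)
  q = 2: r = 10, s = 1 − 2·(-5) = 11, t = -2 − 2·11 = -24  (check: 854·11 + 391·(-24) = 10)
  q = 3: r = 1, s = -5 − 3·11 = -38, t = 11 − 3·(-24) = 83  (check: 854·(-38) + 391·83 = 1)
The row with r = 1 (the gcd) gives the Bezout coefficients s = -38, t = 83.
Result: 854 · (-38) + 391 · (83) = 1.

gcd(854, 391) = 1; s = -38, t = 83 (check: 854·(-38) + 391·83 = 1).


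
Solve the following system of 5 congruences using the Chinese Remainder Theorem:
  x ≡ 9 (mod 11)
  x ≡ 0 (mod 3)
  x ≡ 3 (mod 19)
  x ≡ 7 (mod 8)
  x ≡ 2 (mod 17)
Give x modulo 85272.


Product of moduli M = 11 · 3 · 19 · 8 · 17 = 85272.
Merge one congruence at a time:
  Start: x ≡ 9 (mod 11).
  Combine with x ≡ 0 (mod 3); new modulus lcm = 33.
    Write x = 9 + 11·t and substitute into x ≡ 0 (mod 3): 11·t ≡ 0 − 9 = -9 (mod 3).
    Reduce coefficients mod 3: 2·t ≡ 0 (mod 3).
    The inverse of 2 mod 3 is 2 (since 2·2 = 4 = 1·3 + 1), so t ≡ 2·0 = 0 ≡ 0 (mod 3).
    Then x = 9 + 11·0 = 9, valid modulo lcm(11, 3) = 33: x ≡ 9 (mod 33).
  Combine with x ≡ 3 (mod 19); new modulus lcm = 627.
    Write x = 9 + 33·t and substitute into x ≡ 3 (mod 19): 33·t ≡ 3 − 9 = -6 (mod 19).
    Reduce coefficients mod 19: 14·t ≡ 13 (mod 19).
    The inverse of 14 mod 19 is 15 (since 14·15 = 210 = 11·19 + 1), so t ≡ 15·13 = 195 ≡ 5 (mod 19).
    Then x = 9 + 33·5 = 174, valid modulo lcm(33, 19) = 627: x ≡ 174 (mod 627).
  Combine with x ≡ 7 (mod 8); new modulus lcm = 5016.
    Write x = 174 + 627·t and substitute into x ≡ 7 (mod 8): 627·t ≡ 7 − 174 = -167 (mod 8).
    Reduce coefficients mod 8: 3·t ≡ 1 (mod 8).
    The inverse of 3 mod 8 is 3 (since 3·3 = 9 = 1·8 + 1), so t ≡ 3·1 = 3 ≡ 3 (mod 8).
    Then x = 174 + 627·3 = 2055, valid modulo lcm(627, 8) = 5016: x ≡ 2055 (mod 5016).
  Combine with x ≡ 2 (mod 17); new modulus lcm = 85272.
    Write x = 2055 + 5016·t and substitute into x ≡ 2 (mod 17): 5016·t ≡ 2 − 2055 = -2053 (mod 17).
    Reduce coefficients mod 17: 1·t ≡ 4 (mod 17).
    So t ≡ 4 (mod 17).
    Then x = 2055 + 5016·4 = 22119, valid modulo lcm(5016, 17) = 85272: x ≡ 22119 (mod 85272).
Verify against each original: 22119 mod 11 = 9, 22119 mod 3 = 0, 22119 mod 19 = 3, 22119 mod 8 = 7, 22119 mod 17 = 2.

x ≡ 22119 (mod 85272).


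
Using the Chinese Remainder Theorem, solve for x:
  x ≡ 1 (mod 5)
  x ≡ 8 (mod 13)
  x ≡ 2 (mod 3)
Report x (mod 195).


Moduli 5, 13, 3 are pairwise coprime; by CRT there is a unique solution modulo M = 5 · 13 · 3 = 195.
Solve pairwise, accumulating the modulus:
  Start with x ≡ 1 (mod 5).
  Combine with x ≡ 8 (mod 13): since gcd(5, 13) = 1, we get a unique residue mod 65.
    Write x = 1 + 5·t and substitute into x ≡ 8 (mod 13): 5·t ≡ 8 − 1 = 7 (mod 13).
    The inverse of 5 mod 13 is 8 (since 5·8 = 40 = 3·13 + 1), so t ≡ 8·7 = 56 ≡ 4 (mod 13).
    Then x = 1 + 5·4 = 21, valid modulo lcm(5, 13) = 65: x ≡ 21 (mod 65).
  Combine with x ≡ 2 (mod 3): since gcd(65, 3) = 1, we get a unique residue mod 195.
    Write x = 21 + 65·t and substitute into x ≡ 2 (mod 3): 65·t ≡ 2 − 21 = -19 (mod 3).
    Reduce coefficients mod 3: 2·t ≡ 2 (mod 3).
    The inverse of 2 mod 3 is 2 (since 2·2 = 4 = 1·3 + 1), so t ≡ 2·2 = 4 ≡ 1 (mod 3).
    Then x = 21 + 65·1 = 86, valid modulo lcm(65, 3) = 195: x ≡ 86 (mod 195).
Verify: 86 mod 5 = 1 ✓, 86 mod 13 = 8 ✓, 86 mod 3 = 2 ✓.

x ≡ 86 (mod 195).


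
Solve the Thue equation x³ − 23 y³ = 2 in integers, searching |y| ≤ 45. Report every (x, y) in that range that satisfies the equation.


The equation is x³ - 23y³ = 2. For fixed y, x³ = 23·y³ + 2, so a solution requires the RHS to be a perfect cube.
Strategy: iterate y from -45 to 45, compute RHS = 23·y³ + 2, and check whether it is a (positive or negative) perfect cube.
Check small values of y:
  y = 0: RHS = 2 is not a perfect cube.
  y = 1: RHS = 25 is not a perfect cube.
  y = -1: RHS = -21 is not a perfect cube.
  y = 2: RHS = 186 is not a perfect cube.
  y = -2: RHS = -182 is not a perfect cube.
  y = 3: RHS = 623 is not a perfect cube.
  y = -3: RHS = -619 is not a perfect cube.
Continuing the search up to |y| = 45 finds no solutions either.
No (x, y) in the scanned range satisfies the equation.

No integer solutions with |y| ≤ 45.


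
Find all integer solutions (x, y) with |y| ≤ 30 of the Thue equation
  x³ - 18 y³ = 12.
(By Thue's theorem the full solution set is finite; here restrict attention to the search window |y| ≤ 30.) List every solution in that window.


The equation is x³ - 18y³ = 12. For fixed y, x³ = 18·y³ + 12, so a solution requires the RHS to be a perfect cube.
Strategy: iterate y from -30 to 30, compute RHS = 18·y³ + 12, and check whether it is a (positive or negative) perfect cube.
Check small values of y:
  y = 0: RHS = 12 is not a perfect cube.
  y = 1: RHS = 30 is not a perfect cube.
  y = -1: RHS = -6 is not a perfect cube.
  y = 2: RHS = 156 is not a perfect cube.
  y = -2: RHS = -132 is not a perfect cube.
  y = 3: RHS = 498 is not a perfect cube.
  y = -3: RHS = -474 is not a perfect cube.
Continuing the search up to |y| = 30 finds no solutions either.
No (x, y) in the scanned range satisfies the equation.

No integer solutions with |y| ≤ 30.


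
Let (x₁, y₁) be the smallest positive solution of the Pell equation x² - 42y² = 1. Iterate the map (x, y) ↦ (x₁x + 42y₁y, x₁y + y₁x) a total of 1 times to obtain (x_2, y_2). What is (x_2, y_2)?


Step 1: Find the fundamental solution (x₁, y₁) of x² - 42y² = 1.
  Expand √42 as a continued fraction. a₀ = ⌊√42⌋ = 6; iterate m_{k+1} = d_k·a_k − m_k, d_{k+1} = (42 − m_{k+1}²)/d_k, a_{k+1} = ⌊(a₀ + m_{k+1})/d_{k+1}⌋ (starting m₀ = 0, d₀ = 1), with convergents p_k = a_k·p_{k-1} + p_{k-2}, q_k = a_k·q_{k-1} + q_{k-2} (p₋₁ = 1, q₋₁ = 0):
  k = 0: a₀ = 6; p₀/q₀ = 6/1; p₀² − 42·q₀² = 36 − 42 = -6.
  k = 1: m = 6, d = 6, a = ⌊(6 + 6)/6⌋ = 2; p/q = (2·6 + 1)/(2·1 + 0) = 13/2; p² − 42·q² = 169 − 168 = 1.
  The first convergent with p² − 42·q² = 1 gives the fundamental solution (x₁, y₁) = (13, 2).
Step 2: Apply the recurrence (x_{n+1}, y_{n+1}) = (x₁x_n + 42y₁y_n, x₁y_n + y₁x_n) repeatedly.
  From (x_1, y_1) = (13, 2): x_2 = 13·13 + 42·2·2 = 337; y_2 = 13·2 + 2·13 = 52.
Step 3: Verify x_2² - 42·y_2² = 113569 - 113568 = 1 (should be 1). ✓

(x_1, y_1) = (13, 2); (x_2, y_2) = (337, 52).


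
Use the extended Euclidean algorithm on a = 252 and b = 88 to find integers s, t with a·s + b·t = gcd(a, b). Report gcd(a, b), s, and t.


Euclidean algorithm on (252, 88) — divide until remainder is 0:
  252 = 2 · 88 + 76
  88 = 1 · 76 + 12
  76 = 6 · 12 + 4
  12 = 3 · 4 + 0
gcd(252, 88) = 4.
Track Bezout coefficients alongside the remainders: start with r₀ = 252 = a·1 + b·0 (s = 1, t = 0) and r₁ = 88 = a·0 + b·1 (s = 0, t = 1); each new remainder r_{k+1} = r_{k-1} − q_k·r_k inherits s_{k+1} = s_{k-1} − q_k·s_k, t_{k+1} = t_{k-1} − q_k·t_k, so r_k = a·s_k + b·t_k at every step:
  q = 2: r = 76, s = 1 − 2·0 = 1, t = 0 − 2·1 = -2  (check: 252·1 + 88·(-2) = 76)
  q = 1: r = 12, s = 0 − 1·1 = -1, t = 1 − 1·(-2) = 3  (check: 252·(-1) + 88·3 = 12)
  q = 6: r = 4, s = 1 − 6·(-1) = 7, t = -2 − 6·3 = -20  (check: 252·7 + 88·(-20) = 4)
The row with r = 4 (the gcd) gives the Bezout coefficients s = 7, t = -20.
Result: 252 · (7) + 88 · (-20) = 4.

gcd(252, 88) = 4; s = 7, t = -20 (check: 252·7 + 88·(-20) = 4).


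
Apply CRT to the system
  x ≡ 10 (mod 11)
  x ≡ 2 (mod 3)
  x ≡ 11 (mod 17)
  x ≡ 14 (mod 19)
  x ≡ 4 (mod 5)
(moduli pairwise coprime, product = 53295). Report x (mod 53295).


Product of moduli M = 11 · 3 · 17 · 19 · 5 = 53295.
Merge one congruence at a time:
  Start: x ≡ 10 (mod 11).
  Combine with x ≡ 2 (mod 3); new modulus lcm = 33.
    Write x = 10 + 11·t and substitute into x ≡ 2 (mod 3): 11·t ≡ 2 − 10 = -8 (mod 3).
    Reduce coefficients mod 3: 2·t ≡ 1 (mod 3).
    The inverse of 2 mod 3 is 2 (since 2·2 = 4 = 1·3 + 1), so t ≡ 2·1 = 2 ≡ 2 (mod 3).
    Then x = 10 + 11·2 = 32, valid modulo lcm(11, 3) = 33: x ≡ 32 (mod 33).
  Combine with x ≡ 11 (mod 17); new modulus lcm = 561.
    Write x = 32 + 33·t and substitute into x ≡ 11 (mod 17): 33·t ≡ 11 − 32 = -21 (mod 17).
    Reduce coefficients mod 17: 16·t ≡ 13 (mod 17).
    The inverse of 16 mod 17 is 16 (since 16·16 = 256 = 15·17 + 1), so t ≡ 16·13 = 208 ≡ 4 (mod 17).
    Then x = 32 + 33·4 = 164, valid modulo lcm(33, 17) = 561: x ≡ 164 (mod 561).
  Combine with x ≡ 14 (mod 19); new modulus lcm = 10659.
    Write x = 164 + 561·t and substitute into x ≡ 14 (mod 19): 561·t ≡ 14 − 164 = -150 (mod 19).
    Reduce coefficients mod 19: 10·t ≡ 2 (mod 19).
    The inverse of 10 mod 19 is 2 (since 10·2 = 20 = 1·19 + 1), so t ≡ 2·2 = 4 ≡ 4 (mod 19).
    Then x = 164 + 561·4 = 2408, valid modulo lcm(561, 19) = 10659: x ≡ 2408 (mod 10659).
  Combine with x ≡ 4 (mod 5); new modulus lcm = 53295.
    Write x = 2408 + 10659·t and substitute into x ≡ 4 (mod 5): 10659·t ≡ 4 − 2408 = -2404 (mod 5).
    Reduce coefficients mod 5: 4·t ≡ 1 (mod 5).
    The inverse of 4 mod 5 is 4 (since 4·4 = 16 = 3·5 + 1), so t ≡ 4·1 = 4 ≡ 4 (mod 5).
    Then x = 2408 + 10659·4 = 45044, valid modulo lcm(10659, 5) = 53295: x ≡ 45044 (mod 53295).
Verify against each original: 45044 mod 11 = 10, 45044 mod 3 = 2, 45044 mod 17 = 11, 45044 mod 19 = 14, 45044 mod 5 = 4.

x ≡ 45044 (mod 53295).


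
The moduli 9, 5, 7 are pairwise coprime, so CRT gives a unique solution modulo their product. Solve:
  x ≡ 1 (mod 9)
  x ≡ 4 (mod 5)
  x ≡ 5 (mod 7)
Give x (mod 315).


Moduli 9, 5, 7 are pairwise coprime; by CRT there is a unique solution modulo M = 9 · 5 · 7 = 315.
Solve pairwise, accumulating the modulus:
  Start with x ≡ 1 (mod 9).
  Combine with x ≡ 4 (mod 5): since gcd(9, 5) = 1, we get a unique residue mod 45.
    Write x = 1 + 9·t and substitute into x ≡ 4 (mod 5): 9·t ≡ 4 − 1 = 3 (mod 5).
    Reduce coefficients mod 5: 4·t ≡ 3 (mod 5).
    The inverse of 4 mod 5 is 4 (since 4·4 = 16 = 3·5 + 1), so t ≡ 4·3 = 12 ≡ 2 (mod 5).
    Then x = 1 + 9·2 = 19, valid modulo lcm(9, 5) = 45: x ≡ 19 (mod 45).
  Combine with x ≡ 5 (mod 7): since gcd(45, 7) = 1, we get a unique residue mod 315.
    Write x = 19 + 45·t and substitute into x ≡ 5 (mod 7): 45·t ≡ 5 − 19 = -14 (mod 7).
    Reduce coefficients mod 7: 3·t ≡ 0 (mod 7).
    The inverse of 3 mod 7 is 5 (since 3·5 = 15 = 2·7 + 1), so t ≡ 5·0 = 0 ≡ 0 (mod 7).
    Then x = 19 + 45·0 = 19, valid modulo lcm(45, 7) = 315: x ≡ 19 (mod 315).
Verify: 19 mod 9 = 1 ✓, 19 mod 5 = 4 ✓, 19 mod 7 = 5 ✓.

x ≡ 19 (mod 315).


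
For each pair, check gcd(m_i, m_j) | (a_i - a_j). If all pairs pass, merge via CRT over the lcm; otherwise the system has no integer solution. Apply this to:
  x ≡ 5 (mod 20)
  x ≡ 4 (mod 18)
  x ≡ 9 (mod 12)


Moduli 20, 18, 12 are not pairwise coprime, so CRT works modulo lcm(m_i) when all pairwise compatibility conditions hold.
Pairwise compatibility: gcd(m_i, m_j) must divide a_i - a_j for every pair.
Merge one congruence at a time:
  Start: x ≡ 5 (mod 20).
  Combine with x ≡ 4 (mod 18): gcd(20, 18) = 2, and 4 - 5 = -1 is NOT divisible by 2.
    ⇒ system is inconsistent (no integer solution).

No solution (the system is inconsistent).


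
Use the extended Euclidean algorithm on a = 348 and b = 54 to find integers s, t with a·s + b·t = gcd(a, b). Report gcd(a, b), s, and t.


Euclidean algorithm on (348, 54) — divide until remainder is 0:
  348 = 6 · 54 + 24
  54 = 2 · 24 + 6
  24 = 4 · 6 + 0
gcd(348, 54) = 6.
Track Bezout coefficients alongside the remainders: start with r₀ = 348 = a·1 + b·0 (s = 1, t = 0) and r₁ = 54 = a·0 + b·1 (s = 0, t = 1); each new remainder r_{k+1} = r_{k-1} − q_k·r_k inherits s_{k+1} = s_{k-1} − q_k·s_k, t_{k+1} = t_{k-1} − q_k·t_k, so r_k = a·s_k + b·t_k at every step:
  q = 6: r = 24, s = 1 − 6·0 = 1, t = 0 − 6·1 = -6  (check: 348·1 + 54·(-6) = 24)
  q = 2: r = 6, s = 0 − 2·1 = -2, t = 1 − 2·(-6) = 13  (check: 348·(-2) + 54·13 = 6)
The row with r = 6 (the gcd) gives the Bezout coefficients s = -2, t = 13.
Result: 348 · (-2) + 54 · (13) = 6.

gcd(348, 54) = 6; s = -2, t = 13 (check: 348·(-2) + 54·13 = 6).


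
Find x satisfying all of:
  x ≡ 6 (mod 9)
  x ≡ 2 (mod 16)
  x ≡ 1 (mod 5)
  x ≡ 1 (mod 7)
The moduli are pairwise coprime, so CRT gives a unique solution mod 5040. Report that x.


Product of moduli M = 9 · 16 · 5 · 7 = 5040.
Merge one congruence at a time:
  Start: x ≡ 6 (mod 9).
  Combine with x ≡ 2 (mod 16); new modulus lcm = 144.
    Write x = 6 + 9·t and substitute into x ≡ 2 (mod 16): 9·t ≡ 2 − 6 = -4 (mod 16).
    Reduce coefficients mod 16: 9·t ≡ 12 (mod 16).
    The inverse of 9 mod 16 is 9 (since 9·9 = 81 = 5·16 + 1), so t ≡ 9·12 = 108 ≡ 12 (mod 16).
    Then x = 6 + 9·12 = 114, valid modulo lcm(9, 16) = 144: x ≡ 114 (mod 144).
  Combine with x ≡ 1 (mod 5); new modulus lcm = 720.
    Write x = 114 + 144·t and substitute into x ≡ 1 (mod 5): 144·t ≡ 1 − 114 = -113 (mod 5).
    Reduce coefficients mod 5: 4·t ≡ 2 (mod 5).
    The inverse of 4 mod 5 is 4 (since 4·4 = 16 = 3·5 + 1), so t ≡ 4·2 = 8 ≡ 3 (mod 5).
    Then x = 114 + 144·3 = 546, valid modulo lcm(144, 5) = 720: x ≡ 546 (mod 720).
  Combine with x ≡ 1 (mod 7); new modulus lcm = 5040.
    Write x = 546 + 720·t and substitute into x ≡ 1 (mod 7): 720·t ≡ 1 − 546 = -545 (mod 7).
    Reduce coefficients mod 7: 6·t ≡ 1 (mod 7).
    The inverse of 6 mod 7 is 6 (since 6·6 = 36 = 5·7 + 1), so t ≡ 6·1 = 6 ≡ 6 (mod 7).
    Then x = 546 + 720·6 = 4866, valid modulo lcm(720, 7) = 5040: x ≡ 4866 (mod 5040).
Verify against each original: 4866 mod 9 = 6, 4866 mod 16 = 2, 4866 mod 5 = 1, 4866 mod 7 = 1.

x ≡ 4866 (mod 5040).


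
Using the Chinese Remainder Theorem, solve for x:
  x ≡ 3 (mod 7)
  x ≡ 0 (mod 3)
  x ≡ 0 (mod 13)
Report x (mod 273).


Moduli 7, 3, 13 are pairwise coprime; by CRT there is a unique solution modulo M = 7 · 3 · 13 = 273.
Solve pairwise, accumulating the modulus:
  Start with x ≡ 3 (mod 7).
  Combine with x ≡ 0 (mod 3): since gcd(7, 3) = 1, we get a unique residue mod 21.
    Write x = 3 + 7·t and substitute into x ≡ 0 (mod 3): 7·t ≡ 0 − 3 = -3 (mod 3).
    Reduce coefficients mod 3: 1·t ≡ 0 (mod 3).
    So t ≡ 0 (mod 3).
    Then x = 3 + 7·0 = 3, valid modulo lcm(7, 3) = 21: x ≡ 3 (mod 21).
  Combine with x ≡ 0 (mod 13): since gcd(21, 13) = 1, we get a unique residue mod 273.
    Write x = 3 + 21·t and substitute into x ≡ 0 (mod 13): 21·t ≡ 0 − 3 = -3 (mod 13).
    Reduce coefficients mod 13: 8·t ≡ 10 (mod 13).
    The inverse of 8 mod 13 is 5 (since 8·5 = 40 = 3·13 + 1), so t ≡ 5·10 = 50 ≡ 11 (mod 13).
    Then x = 3 + 21·11 = 234, valid modulo lcm(21, 13) = 273: x ≡ 234 (mod 273).
Verify: 234 mod 7 = 3 ✓, 234 mod 3 = 0 ✓, 234 mod 13 = 0 ✓.

x ≡ 234 (mod 273).


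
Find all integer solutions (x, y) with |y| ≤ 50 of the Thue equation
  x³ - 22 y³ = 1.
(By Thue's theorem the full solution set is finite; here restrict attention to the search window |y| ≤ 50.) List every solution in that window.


The equation is x³ - 22y³ = 1. For fixed y, x³ = 22·y³ + 1, so a solution requires the RHS to be a perfect cube.
Strategy: iterate y from -50 to 50, compute RHS = 22·y³ + 1, and check whether it is a (positive or negative) perfect cube.
Check small values of y:
  y = 0: RHS = 1 = (1)³ ⇒ x = 1 works.
  y = 1: RHS = 23 is not a perfect cube.
  y = -1: RHS = -21 is not a perfect cube.
  y = 2: RHS = 177 is not a perfect cube.
  y = -2: RHS = -175 is not a perfect cube.
  y = 3: RHS = 595 is not a perfect cube.
  y = -3: RHS = -593 is not a perfect cube.
Continuing the search up to |y| = 50 finds no further solutions beyond those listed.
Collected solutions: (1, 0).

Solutions (with |y| ≤ 50): (1, 0).


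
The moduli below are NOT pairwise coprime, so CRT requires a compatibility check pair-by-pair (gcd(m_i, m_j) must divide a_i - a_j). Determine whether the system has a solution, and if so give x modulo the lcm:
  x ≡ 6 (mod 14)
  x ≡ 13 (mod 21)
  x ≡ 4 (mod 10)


Moduli 14, 21, 10 are not pairwise coprime, so CRT works modulo lcm(m_i) when all pairwise compatibility conditions hold.
Pairwise compatibility: gcd(m_i, m_j) must divide a_i - a_j for every pair.
Merge one congruence at a time:
  Start: x ≡ 6 (mod 14).
  Combine with x ≡ 13 (mod 21): gcd(14, 21) = 7; 13 - 6 = 7, which IS divisible by 7, so compatible.
    Write x = 6 + 14·t and substitute into x ≡ 13 (mod 21): 14·t ≡ 13 − 6 = 7 (mod 21).
    Divide the congruence (and modulus) by g = 7: 2·t ≡ 1 (mod 3).
    The inverse of 2 mod 3 is 2 (since 2·2 = 4 = 1·3 + 1), so t ≡ 2·1 = 2 ≡ 2 (mod 3).
    Then x = 6 + 14·2 = 34, valid modulo lcm(14, 21) = 42: x ≡ 34 (mod 42).
  Combine with x ≡ 4 (mod 10): gcd(42, 10) = 2; 4 - 34 = -30, which IS divisible by 2, so compatible.
    Write x = 34 + 42·t and substitute into x ≡ 4 (mod 10): 42·t ≡ 4 − 34 = -30 (mod 10).
    Divide the congruence (and modulus) by g = 2: 21·t ≡ -15 (mod 5).
    Reduce coefficients mod 5: 1·t ≡ 0 (mod 5).
    So t ≡ 0 (mod 5).
    Then x = 34 + 42·0 = 34, valid modulo lcm(42, 10) = 210: x ≡ 34 (mod 210).
Verify: 34 mod 14 = 6, 34 mod 21 = 13, 34 mod 10 = 4.

x ≡ 34 (mod 210).


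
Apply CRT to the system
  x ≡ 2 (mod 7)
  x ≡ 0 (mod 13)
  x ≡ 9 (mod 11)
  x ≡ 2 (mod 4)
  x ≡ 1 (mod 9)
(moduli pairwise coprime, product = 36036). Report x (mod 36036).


Product of moduli M = 7 · 13 · 11 · 4 · 9 = 36036.
Merge one congruence at a time:
  Start: x ≡ 2 (mod 7).
  Combine with x ≡ 0 (mod 13); new modulus lcm = 91.
    Write x = 2 + 7·t and substitute into x ≡ 0 (mod 13): 7·t ≡ 0 − 2 = -2 (mod 13).
    Reduce coefficients mod 13: 7·t ≡ 11 (mod 13).
    The inverse of 7 mod 13 is 2 (since 7·2 = 14 = 1·13 + 1), so t ≡ 2·11 = 22 ≡ 9 (mod 13).
    Then x = 2 + 7·9 = 65, valid modulo lcm(7, 13) = 91: x ≡ 65 (mod 91).
  Combine with x ≡ 9 (mod 11); new modulus lcm = 1001.
    Write x = 65 + 91·t and substitute into x ≡ 9 (mod 11): 91·t ≡ 9 − 65 = -56 (mod 11).
    Reduce coefficients mod 11: 3·t ≡ 10 (mod 11).
    The inverse of 3 mod 11 is 4 (since 3·4 = 12 = 1·11 + 1), so t ≡ 4·10 = 40 ≡ 7 (mod 11).
    Then x = 65 + 91·7 = 702, valid modulo lcm(91, 11) = 1001: x ≡ 702 (mod 1001).
  Combine with x ≡ 2 (mod 4); new modulus lcm = 4004.
    Write x = 702 + 1001·t and substitute into x ≡ 2 (mod 4): 1001·t ≡ 2 − 702 = -700 (mod 4).
    Reduce coefficients mod 4: 1·t ≡ 0 (mod 4).
    So t ≡ 0 (mod 4).
    Then x = 702 + 1001·0 = 702, valid modulo lcm(1001, 4) = 4004: x ≡ 702 (mod 4004).
  Combine with x ≡ 1 (mod 9); new modulus lcm = 36036.
    Write x = 702 + 4004·t and substitute into x ≡ 1 (mod 9): 4004·t ≡ 1 − 702 = -701 (mod 9).
    Reduce coefficients mod 9: 8·t ≡ 1 (mod 9).
    The inverse of 8 mod 9 is 8 (since 8·8 = 64 = 7·9 + 1), so t ≡ 8·1 = 8 ≡ 8 (mod 9).
    Then x = 702 + 4004·8 = 32734, valid modulo lcm(4004, 9) = 36036: x ≡ 32734 (mod 36036).
Verify against each original: 32734 mod 7 = 2, 32734 mod 13 = 0, 32734 mod 11 = 9, 32734 mod 4 = 2, 32734 mod 9 = 1.

x ≡ 32734 (mod 36036).


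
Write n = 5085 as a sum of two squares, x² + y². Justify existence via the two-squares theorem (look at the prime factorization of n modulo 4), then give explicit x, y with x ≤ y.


Step 1: Factor n = 5085 = 3^2 · 5 · 113.
Step 2: Check the mod-4 condition on each prime factor: 3 ≡ 3 (mod 4), exponent 2 (must be even); 5 ≡ 1 (mod 4), exponent 1; 113 ≡ 1 (mod 4), exponent 1.
All primes ≡ 3 (mod 4) appear to even exponent (or don't appear), so by the two-squares theorem n IS expressible as a sum of two squares.
Step 3: Build a representation. Group n = k² · m with k = 3 and m = 5 · 113 = 565 (a product of primes ≡ 1 (mod 4)); a representation of m scales to one of n via (k·x)² + (k·y)² = k²(x² + y²). Each prime p ≡ 1 (mod 4) is itself a sum of two squares; find a² by testing p − a² for a perfect square:
  5: 5 − 1² = 4 = 2² ⇒ 5 = 1² + 2².
  113: 113 − 1² = 112, 113 − 2² = 109, 113 − 3² = 104, 113 − 4² = 97, 113 − 5² = 88, 113 − 6² = 77, 113 − 7² = 64 = 8² ⇒ 113 = 7² + 8².
  Combine using the Brahmagupta–Fibonacci identity (a² + b²)(c² + d²) = (ac − bd)² + (ad + bc)² = (ac + bd)² + (ad − bc)²:
  5 · 113 = 565: from (1² + 2²)(7² + 8²), take (1·7 − 2·8, 1·8 + 2·7) = (7 − 16, 8 + 14) = (-9, 22); dropping signs (only squares matter) gives (9, 22); check 9² + 22² = 81 + 484 = 565 ✓.
  Scale by k = 3: (3·9, 3·22) = (27, 66).
Step 4: Order so x ≤ y and verify: 27² + 66² = 729 + 4356 = 5085 = n. ✓

n = 5085 = 27² + 66² (one valid representation with x ≤ y).
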